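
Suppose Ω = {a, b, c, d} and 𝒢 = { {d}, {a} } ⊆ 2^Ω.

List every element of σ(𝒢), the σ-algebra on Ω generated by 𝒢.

Begin from { ∅, {a}, {d}, Ω } (that is, 𝒢 plus ∅ and Ω).
Pass 1: 3 new —
  {a,d}  = {d} ∪ {a}
  {a,b,c}  = ᶜ of {d}
  {b,c,d}  = ᶜ of {a}
  [7 total]
Pass 2: +1 →
  {b,c}  = ᶜ of {a,d}
  [8 total]
Pass 3: already closed under ᶜ and ∪.

σ(𝒢) = { ∅, {a}, {d}, {a,d}, {b,c}, {a,b,c}, {b,c,d}, Ω }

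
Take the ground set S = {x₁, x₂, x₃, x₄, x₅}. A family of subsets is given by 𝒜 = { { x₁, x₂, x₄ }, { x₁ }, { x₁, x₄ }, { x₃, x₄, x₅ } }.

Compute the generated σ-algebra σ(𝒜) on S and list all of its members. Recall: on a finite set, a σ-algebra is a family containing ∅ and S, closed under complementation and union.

σ(𝒜) (16 sets): { ∅, { x₁ }, { x₂ }, { x₄ }, { x₁, x₂ }, { x₁, x₄ }, { x₂, x₄ }, { x₃, x₅ }, { x₁, x₂, x₄ }, { x₁, x₃, x₅ }, { x₂, x₃, x₅ }, { x₃, x₄, x₅ }, { x₁, x₂, x₃, x₅ }, { x₁, x₃, x₄, x₅ }, { x₂, x₃, x₄, x₅ }, S }

Derivation:
Start: 𝒜 ∪ {∅, S} = { ∅, { x₁ }, { x₁, x₄ }, { x₁, x₂, x₄ }, { x₃, x₄, x₅ }, S }.
Round 1 adds 5:
  { x₁, x₂ }  = { x₃, x₄, x₅ }ᶜ
  { x₃, x₅ }  = { x₁, x₂, x₄ }ᶜ
  { x₂, x₃, x₅ }  = { x₁, x₄ }ᶜ
  { x₁, x₃, x₄, x₅ }  = { x₃, x₄, x₅ } ∪ { x₁, x₄ }
  { x₂, x₃, x₄, x₅ }  = { x₁ }ᶜ
  |family| = 11
Round 2: 3 new —
  { x₂ }  = { x₁, x₃, x₄, x₅ }ᶜ
  { x₁, x₃, x₅ }  = { x₃, x₅ } ∪ { x₁ }
  { x₁, x₂, x₃, x₅ }  = { x₁, x₂ } ∪ { x₂, x₃, x₅ }
  |family| = 14
Round 3: +2 →
  { x₄ }  = { x₁, x₂, x₃, x₅ }ᶜ
  { x₂, x₄ }  = { x₁, x₃, x₅ }ᶜ
  |family| = 16
After Round 4 the family is unchanged; done.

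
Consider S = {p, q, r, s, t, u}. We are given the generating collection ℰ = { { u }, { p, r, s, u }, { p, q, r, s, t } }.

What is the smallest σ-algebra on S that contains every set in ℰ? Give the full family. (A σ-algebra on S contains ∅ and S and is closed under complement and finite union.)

|σ(ℰ)| = 8.  σ(ℰ) = { {  }, { u }, { q, t }, { p, r, s }, { q, t, u }, { p, r, s, u }, { p, q, r, s, t }, S }

Working:
Start: ℰ ∪ {∅, S} = { {  }, { u }, { p, r, s, u }, { p, q, r, s, t }, S }.
Iteration 1 adds 1:
  { q, t }  = ᶜ of { p, r, s, u }
  (now 6)
Iteration 2 adds 1:
  { q, t, u }  = { q, t } ∪ { u }
  (now 7)
Iteration 3 (1 new):
  { p, r, s }  = ᶜ of { q, t, u }
  (now 8)
Iteration 4 adds nothing — fixpoint reached.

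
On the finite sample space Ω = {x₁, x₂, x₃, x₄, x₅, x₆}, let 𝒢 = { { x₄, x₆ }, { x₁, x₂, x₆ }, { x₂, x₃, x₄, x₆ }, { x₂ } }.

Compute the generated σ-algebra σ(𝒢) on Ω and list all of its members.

|σ(𝒢)| = 64.  σ(𝒢) = { ∅, { x₁ }, { x₂ }, { x₃ }, { x₄ }, { x₅ }, { x₆ }, { x₁, x₂ }, { x₁, x₃ }, { x₁, x₄ }, { x₁, x₅ }, { x₁, x₆ }, { x₂, x₃ }, { x₂, x₄ }, { x₂, x₅ }, { x₂, x₆ }, { x₃, x₄ }, { x₃, x₅ }, { x₃, x₆ }, { x₄, x₅ }, { x₄, x₆ }, { x₅, x₆ }, { x₁, x₂, x₃ }, { x₁, x₂, x₄ }, { x₁, x₂, x₅ }, { x₁, x₂, x₆ }, { x₁, x₃, x₄ }, { x₁, x₃, x₅ }, { x₁, x₃, x₆ }, { x₁, x₄, x₅ }, { x₁, x₄, x₆ }, { x₁, x₅, x₆ }, { x₂, x₃, x₄ }, { x₂, x₃, x₅ }, { x₂, x₃, x₆ }, { x₂, x₄, x₅ }, { x₂, x₄, x₆ }, { x₂, x₅, x₆ }, { x₃, x₄, x₅ }, { x₃, x₄, x₆ }, { x₃, x₅, x₆ }, { x₄, x₅, x₆ }, { x₁, x₂, x₃, x₄ }, { x₁, x₂, x₃, x₅ }, { x₁, x₂, x₃, x₆ }, { x₁, x₂, x₄, x₅ }, { x₁, x₂, x₄, x₆ }, { x₁, x₂, x₅, x₆ }, { x₁, x₃, x₄, x₅ }, { x₁, x₃, x₄, x₆ }, { x₁, x₃, x₅, x₆ }, { x₁, x₄, x₅, x₆ }, { x₂, x₃, x₄, x₅ }, { x₂, x₃, x₄, x₆ }, { x₂, x₃, x₅, x₆ }, { x₂, x₄, x₅, x₆ }, { x₃, x₄, x₅, x₆ }, { x₁, x₂, x₃, x₄, x₅ }, { x₁, x₂, x₃, x₄, x₆ }, { x₁, x₂, x₃, x₅, x₆ }, { x₁, x₂, x₄, x₅, x₆ }, { x₁, x₃, x₄, x₅, x₆ }, { x₂, x₃, x₄, x₅, x₆ }, Ω }

Trace:
Start: 𝒢 ∪ {∅, Ω} = { ∅, { x₂ }, { x₄, x₆ }, { x₁, x₂, x₆ }, { x₂, x₃, x₄, x₆ }, Ω }.
Step 1 adds 7:
  { x₁, x₅ }  = complement { x₂, x₃, x₄, x₆ }
  { x₂, x₄, x₆ }  = { x₂ } ∪ { x₄, x₆ }
  { x₃, x₄, x₅ }  = complement { x₁, x₂, x₆ }
  { x₁, x₂, x₃, x₅ }  = complement { x₄, x₆ }
  { x₁, x₂, x₄, x₆ }  = { x₁, x₂, x₆ } ∪ { x₄, x₆ }
  { x₁, x₂, x₃, x₄, x₆ }  = { x₂, x₃, x₄, x₆ } ∪ { x₁, x₂, x₆ }
  { x₁, x₃, x₄, x₅, x₆ }  = complement { x₂ }
Step 2: 13 new —
  { x₅ }  = complement { x₁, x₂, x₃, x₄, x₆ }
  { x₃, x₅ }  = complement { x₁, x₂, x₄, x₆ }
  { x₁, x₂, x₅ }  = { x₂ } ∪ { x₁, x₅ }
  { x₁, x₃, x₅ }  = complement { x₂, x₄, x₆ }
  { x₁, x₂, x₅, x₆ }  = { x₁, x₅ } ∪ { x₁, x₂, x₆ }
  { x₁, x₃, x₄, x₅ }  = { x₃, x₄, x₅ } ∪ { x₁, x₅ }
  { x₁, x₄, x₅, x₆ }  = { x₁, x₅ } ∪ { x₄, x₆ }
  { x₂, x₃, x₄, x₅ }  = { x₃, x₄, x₅ } ∪ { x₂ }
  { x₃, x₄, x₅, x₆ }  = { x₃, x₄, x₅ } ∪ { x₄, x₆ }
  { x₁, x₂, x₃, x₄, x₅ }  = { x₃, x₄, x₅ } ∪ { x₁, x₂, x₃, x₅ }
  { x₁, x₂, x₃, x₅, x₆ }  = { x₁, x₂, x₆ } ∪ { x₁, x₂, x₃, x₅ }
  { x₁, x₂, x₄, x₅, x₆ }  = { x₂, x₄, x₆ } ∪ { x₁, x₅ }
  { x₂, x₃, x₄, x₅, x₆ }  = { x₂, x₄, x₆ } ∪ { x₃, x₄, x₅ }
Step 3: 14 new —
  { x₁ }  = complement { x₂, x₃, x₄, x₅, x₆ }
  { x₃ }  = complement { x₁, x₂, x₄, x₅, x₆ }
  { x₄ }  = complement { x₁, x₂, x₃, x₅, x₆ }
  { x₆ }  = complement { x₁, x₂, x₃, x₄, x₅ }
  { x₁, x₂ }  = complement { x₃, x₄, x₅, x₆ }
  { x₁, x₆ }  = complement { x₂, x₃, x₄, x₅ }
  { x₂, x₃ }  = complement { x₁, x₄, x₅, x₆ }
  { x₂, x₅ }  = { x₂ } ∪ { x₅ }
  { x₂, x₆ }  = complement { x₁, x₃, x₄, x₅ }
  { x₃, x₄ }  = complement { x₁, x₂, x₅, x₆ }
  { x₂, x₃, x₅ }  = { x₂ } ∪ { x₃, x₅ }
  { x₃, x₄, x₆ }  = complement { x₁, x₂, x₅ }
  { x₄, x₅, x₆ }  = { x₄, x₆ } ∪ { x₅ }
  { x₂, x₄, x₅, x₆ }  = { x₂, x₄, x₆ } ∪ { x₅ }
Step 4: 24 new —
  { x₁, x₃ }  = complement { x₂, x₄, x₅, x₆ }
  { x₁, x₄ }  = { x₄ } ∪ { x₁ }
  { x₂, x₄ }  = { x₂ } ∪ { x₄ }
  { x₃, x₆ }  = { x₃ } ∪ { x₆ }
  { x₄, x₅ }  = { x₄ } ∪ { x₅ }
  { x₅, x₆ }  = { x₆ } ∪ { x₅ }
  { x₁, x₂, x₃ }  = complement { x₄, x₅, x₆ }
  { x₁, x₂, x₄ }  = { x₁, x₂ } ∪ { x₄ }
  { x₁, x₃, x₄ }  = { x₃, x₄ } ∪ { x₁ }
  { x₁, x₃, x₆ }  = { x₁, x₆ } ∪ { x₃ }
  { x₁, x₄, x₅ }  = { x₄ } ∪ { x₁, x₅ }
  { x₁, x₄, x₆ }  = complement { x₂, x₃, x₅ }
  { x₁, x₅, x₆ }  = { x₁, x₆ } ∪ { x₁, x₅ }
  { x₂, x₃, x₄ }  = { x₃, x₄ } ∪ { x₂ }
  { x₂, x₃, x₆ }  = { x₂, x₆ } ∪ { x₃ }
  { x₂, x₄, x₅ }  = { x₄ } ∪ { x₂, x₅ }
  { x₂, x₅, x₆ }  = { x₂, x₆ } ∪ { x₂, x₅ }
  { x₃, x₅, x₆ }  = { x₃, x₅ } ∪ { x₆ }
  { x₁, x₂, x₃, x₄ }  = { x₃, x₄ } ∪ { x₁, x₂ }
  { x₁, x₂, x₃, x₆ }  = { x₁, x₆ } ∪ { x₂, x₃ }
  { x₁, x₂, x₄, x₅ }  = { x₁, x₂, x₅ } ∪ { x₄ }
  { x₁, x₃, x₄, x₆ }  = complement { x₂, x₅ }
  { x₁, x₃, x₅, x₆ }  = { x₁, x₆ } ∪ { x₁, x₃, x₅ }
  { x₂, x₃, x₅, x₆ }  = { x₃, x₅ } ∪ { x₂, x₆ }
After Step 5 the family is unchanged; done.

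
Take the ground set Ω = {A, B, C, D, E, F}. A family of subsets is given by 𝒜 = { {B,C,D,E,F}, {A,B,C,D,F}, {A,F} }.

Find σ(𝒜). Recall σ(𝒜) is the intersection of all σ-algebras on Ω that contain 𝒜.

Seed the family with 𝒜 together with ∅ and Ω: { ∅, {A,F}, {A,B,C,D,F}, {B,C,D,E,F}, Ω }.
Pass 1 (3 new):
  {A}  = {B,C,D,E,F}ᶜ
  {E}  = {A,B,C,D,F}ᶜ
  {B,C,D,E}  = {A,F}ᶜ
  |family| = 8
Pass 2: +3 →
  {A,E}  = {E} ∪ {A}
  {A,E,F}  = {E} ∪ {A,F}
  {A,B,C,D,E}  = {B,C,D,E} ∪ {A}
  |family| = 11
Pass 3 (3 new):
  {F}  = {A,B,C,D,E}ᶜ
  {B,C,D}  = {A,E,F}ᶜ
  {B,C,D,F}  = {A,E}ᶜ
  |family| = 14
Pass 4 (2 new):
  {E,F}  = {E} ∪ {F}
  {A,B,C,D}  = {B,C,D} ∪ {A}
  |family| = 16
Pass 5 adds nothing — fixpoint reached.

Therefore σ(𝒜) = { ∅, {A}, {E}, {F}, {A,E}, {A,F}, {E,F}, {A,E,F}, {B,C,D}, {A,B,C,D}, {B,C,D,E}, {B,C,D,F}, {A,B,C,D,E}, {A,B,C,D,F}, {B,C,D,E,F}, Ω } (|σ(𝒜)| = 16).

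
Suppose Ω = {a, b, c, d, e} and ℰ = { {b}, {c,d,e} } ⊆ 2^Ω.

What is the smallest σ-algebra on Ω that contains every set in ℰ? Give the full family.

Seed the family with ℰ together with ∅ and Ω: { {}, {b}, {c,d,e}, Ω }.
Step 1. New:
  {a,b}  = ᶜ of {c,d,e}
  {a,c,d,e}  = ᶜ of {b}
  {b,c,d,e}  = {b} ∪ {c,d,e}
  |family| = 7
Step 2: 1 new —
  {a}  = ᶜ of {b,c,d,e}
  |family| = 8
Step 3: closed — nothing new.

σ(ℰ) = { {}, {a}, {b}, {a,b}, {c,d,e}, {a,c,d,e}, {b,c,d,e}, Ω }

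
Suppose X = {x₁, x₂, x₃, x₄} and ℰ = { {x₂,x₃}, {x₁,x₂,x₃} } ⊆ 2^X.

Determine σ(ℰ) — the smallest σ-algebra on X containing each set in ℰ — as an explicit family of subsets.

|σ(ℰ)| = 8.  σ(ℰ) = { {}, {x₁}, {x₄}, {x₁,x₄}, {x₂,x₃}, {x₁,x₂,x₃}, {x₂,x₃,x₄}, X }

Trace:
Take S₀ = ℰ ∪ {∅, X} = { {}, {x₂,x₃}, {x₁,x₂,x₃}, X }.
Iteration 1 (2 new):
  {x₄}  = X∖{x₁,x₂,x₃}
  {x₁,x₄}  = X∖{x₂,x₃}
  [6 total]
Iteration 2. New:
  {x₂,x₃,x₄}  = {x₂,x₃} ∪ {x₄}
  [7 total]
Iteration 3: 1 new —
  {x₁}  = X∖{x₂,x₃,x₄}
  [8 total]
Iteration 4: closed — nothing new.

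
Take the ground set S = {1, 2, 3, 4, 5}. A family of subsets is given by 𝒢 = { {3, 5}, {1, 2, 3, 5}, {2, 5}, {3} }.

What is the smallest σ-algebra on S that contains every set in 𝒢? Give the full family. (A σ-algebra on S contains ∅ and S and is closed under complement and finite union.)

Answer: σ(𝒢) = { ∅, {1}, {2}, {3}, {4}, {5}, {1, 2}, {1, 3}, {1, 4}, {1, 5}, {2, 3}, {2, 4}, {2, 5}, {3, 4}, {3, 5}, {4, 5}, {1, 2, 3}, {1, 2, 4}, {1, 2, 5}, {1, 3, 4}, {1, 3, 5}, {1, 4, 5}, {2, 3, 4}, {2, 3, 5}, {2, 4, 5}, {3, 4, 5}, {1, 2, 3, 4}, {1, 2, 3, 5}, {1, 2, 4, 5}, {1, 3, 4, 5}, {2, 3, 4, 5}, S }

Derivation:
Start: 𝒢 ∪ {∅, S} = { ∅, {3}, {2, 5}, {3, 5}, {1, 2, 3, 5}, S }.
Round 1: 5 new —
  {4}  = ᶜ of {1, 2, 3, 5}
  {1, 2, 4}  = ᶜ of {3, 5}
  {1, 3, 4}  = ᶜ of {2, 5}
  {2, 3, 5}  = {3} ∪ {2, 5}
  {1, 2, 4, 5}  = ᶜ of {3}
  — 11 sets.
Round 2. New:
  {1, 4}  = ᶜ of {2, 3, 5}
  {3, 4}  = {3} ∪ {4}
  {2, 4, 5}  = {2, 5} ∪ {4}
  {3, 4, 5}  = {4} ∪ {3, 5}
  {1, 2, 3, 4}  = {1, 2, 4} ∪ {3}
  {1, 3, 4, 5}  = {1, 3, 4} ∪ {3, 5}
  {2, 3, 4, 5}  = {2, 3, 5} ∪ {4}
  — 18 sets.
Round 3. New:
  {1}  = ᶜ of {2, 3, 4, 5}
  {2}  = ᶜ of {1, 3, 4, 5}
  {5}  = ᶜ of {1, 2, 3, 4}
  {1, 2}  = ᶜ of {3, 4, 5}
  {1, 3}  = ᶜ of {2, 4, 5}
  {1, 2, 5}  = ᶜ of {3, 4}
  — 24 sets.
Round 4: +8 →
  {1, 5}  = {5} ∪ {1}
  {2, 3}  = {2} ∪ {3}
  {2, 4}  = {2} ∪ {4}
  {4, 5}  = {5} ∪ {4}
  {1, 2, 3}  = {1, 2} ∪ {3}
  {1, 3, 5}  = {5} ∪ {1, 3}
  {1, 4, 5}  = {5} ∪ {1, 4}
  {2, 3, 4}  = {3, 4} ∪ {2}
  — 32 sets.
After Round 5 the family is unchanged; done.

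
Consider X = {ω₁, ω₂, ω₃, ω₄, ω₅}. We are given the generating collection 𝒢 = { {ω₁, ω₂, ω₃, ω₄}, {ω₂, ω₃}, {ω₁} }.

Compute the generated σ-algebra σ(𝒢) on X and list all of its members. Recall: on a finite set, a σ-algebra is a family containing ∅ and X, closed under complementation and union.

Take S₀ = 𝒢 ∪ {∅, X} = { {}, {ω₁}, {ω₂, ω₃}, {ω₁, ω₂, ω₃, ω₄}, X }.
Pass 1 (4 new):
  {ω₅}  = complement {ω₁, ω₂, ω₃, ω₄}
  {ω₁, ω₂, ω₃}  = {ω₂, ω₃} ∪ {ω₁}
  {ω₁, ω₄, ω₅}  = complement {ω₂, ω₃}
  {ω₂, ω₃, ω₄, ω₅}  = complement {ω₁}
  — 9 sets.
Pass 2. New:
  {ω₁, ω₅}  = {ω₅} ∪ {ω₁}
  {ω₄, ω₅}  = complement {ω₁, ω₂, ω₃}
  {ω₂, ω₃, ω₅}  = {ω₅} ∪ {ω₂, ω₃}
  {ω₁, ω₂, ω₃, ω₅}  = {ω₁, ω₂, ω₃} ∪ {ω₅}
  — 13 sets.
Pass 3: +3 →
  {ω₄}  = complement {ω₁, ω₂, ω₃, ω₅}
  {ω₁, ω₄}  = complement {ω₂, ω₃, ω₅}
  {ω₂, ω₃, ω₄}  = complement {ω₁, ω₅}
  — 16 sets.
Pass 4: closed — nothing new.

σ(𝒢) = { {}, {ω₁}, {ω₄}, {ω₅}, {ω₁, ω₄}, {ω₁, ω₅}, {ω₂, ω₃}, {ω₄, ω₅}, {ω₁, ω₂, ω₃}, {ω₁, ω₄, ω₅}, {ω₂, ω₃, ω₄}, {ω₂, ω₃, ω₅}, {ω₁, ω₂, ω₃, ω₄}, {ω₁, ω₂, ω₃, ω₅}, {ω₂, ω₃, ω₄, ω₅}, X }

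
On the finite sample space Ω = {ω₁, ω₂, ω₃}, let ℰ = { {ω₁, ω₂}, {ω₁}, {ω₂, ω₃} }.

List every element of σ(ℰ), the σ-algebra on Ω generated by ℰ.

Seed the family with ℰ together with ∅ and Ω: { {}, {ω₁}, {ω₁, ω₂}, {ω₂, ω₃}, Ω }.
Pass 1 adds 1:
  {ω₃}  = Ω∖{ω₁, ω₂}
  (now 6)
Pass 2: 1 new —
  {ω₁, ω₃}  = {ω₃} ∪ {ω₁}
  (now 7)
Pass 3: 1 new —
  {ω₂}  = Ω∖{ω₁, ω₃}
  (now 8)
Pass 4: closed — nothing new.

|σ(ℰ)| = 8.  σ(ℰ) = { {}, {ω₁}, {ω₂}, {ω₃}, {ω₁, ω₂}, {ω₁, ω₃}, {ω₂, ω₃}, Ω }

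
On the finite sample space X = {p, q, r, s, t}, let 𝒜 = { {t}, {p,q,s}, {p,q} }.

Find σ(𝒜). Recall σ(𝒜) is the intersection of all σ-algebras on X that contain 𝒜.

σ(𝒜) = { {}, {r}, {s}, {t}, {p,q}, {r,s}, {r,t}, {s,t}, {p,q,r}, {p,q,s}, {p,q,t}, {r,s,t}, {p,q,r,s}, {p,q,r,t}, {p,q,s,t}, X }

Working:
Start: 𝒜 ∪ {∅, X} = { {}, {t}, {p,q}, {p,q,s}, X }.
Pass 1 (5 new):
  {r,t}  = {p,q,s}ᶜ
  {p,q,t}  = {p,q} ∪ {t}
  {r,s,t}  = {p,q}ᶜ
  {p,q,r,s}  = {t}ᶜ
  {p,q,s,t}  = {p,q,s} ∪ {t}
Pass 2: 3 new —
  {r}  = {p,q,s,t}ᶜ
  {r,s}  = {p,q,t}ᶜ
  {p,q,r,t}  = {p,q} ∪ {r,t}
Pass 3. New:
  {s}  = {p,q,r,t}ᶜ
  {p,q,r}  = {r} ∪ {p,q}
Pass 4 (1 new):
  {s,t}  = {p,q,r}ᶜ
Pass 5: no new sets; the family is a σ-algebra.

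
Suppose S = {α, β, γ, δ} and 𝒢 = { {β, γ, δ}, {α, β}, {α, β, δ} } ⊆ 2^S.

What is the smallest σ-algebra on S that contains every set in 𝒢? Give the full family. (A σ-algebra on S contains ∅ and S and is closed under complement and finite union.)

Begin from { {}, {α, β}, {α, β, δ}, {β, γ, δ}, S } (that is, 𝒢 plus ∅ and S).
Step 1. New:
  {α}  = S∖{β, γ, δ}
  {γ}  = S∖{α, β, δ}
  {γ, δ}  = S∖{α, β}
  [8 total]
Step 2 (3 new):
  {α, γ}  = {γ} ∪ {α}
  {α, β, γ}  = {γ} ∪ {α, β}
  {α, γ, δ}  = {γ, δ} ∪ {α}
  [11 total]
Step 3 (3 new):
  {β}  = S∖{α, γ, δ}
  {δ}  = S∖{α, β, γ}
  {β, δ}  = S∖{α, γ}
  [14 total]
Step 4: +2 →
  {α, δ}  = {δ} ∪ {α}
  {β, γ}  = {γ} ∪ {β}
  [16 total]
Step 5: stable.

σ(𝒢) = { {}, {α}, {β}, {γ}, {δ}, {α, β}, {α, γ}, {α, δ}, {β, γ}, {β, δ}, {γ, δ}, {α, β, γ}, {α, β, δ}, {α, γ, δ}, {β, γ, δ}, S }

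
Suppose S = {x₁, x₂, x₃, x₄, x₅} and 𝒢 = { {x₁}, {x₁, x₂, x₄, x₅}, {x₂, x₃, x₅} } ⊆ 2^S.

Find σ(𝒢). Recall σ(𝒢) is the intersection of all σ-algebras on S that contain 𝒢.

Start: 𝒢 ∪ {∅, S} = { ∅, {x₁}, {x₂, x₃, x₅}, {x₁, x₂, x₄, x₅}, S }.
Round 1. New:
  {x₃}  = complement {x₁, x₂, x₄, x₅}
  {x₁, x₄}  = complement {x₂, x₃, x₅}
  {x₁, x₂, x₃, x₅}  = {x₂, x₃, x₅} ∪ {x₁}
  {x₂, x₃, x₄, x₅}  = complement {x₁}
  [9 total]
Round 2. New:
  {x₄}  = complement {x₁, x₂, x₃, x₅}
  {x₁, x₃}  = {x₃} ∪ {x₁}
  {x₁, x₃, x₄}  = {x₃} ∪ {x₁, x₄}
  [12 total]
Round 3 adds 3:
  {x₂, x₅}  = complement {x₁, x₃, x₄}
  {x₃, x₄}  = {x₃} ∪ {x₄}
  {x₂, x₄, x₅}  = complement {x₁, x₃}
  [15 total]
Round 4 adds 1:
  {x₁, x₂, x₅}  = complement {x₃, x₄}
  [16 total]
Round 5: closed — nothing new.

Therefore σ(𝒢) = { ∅, {x₁}, {x₃}, {x₄}, {x₁, x₃}, {x₁, x₄}, {x₂, x₅}, {x₃, x₄}, {x₁, x₂, x₅}, {x₁, x₃, x₄}, {x₂, x₃, x₅}, {x₂, x₄, x₅}, {x₁, x₂, x₃, x₅}, {x₁, x₂, x₄, x₅}, {x₂, x₃, x₄, x₅}, S } (|σ(𝒢)| = 16).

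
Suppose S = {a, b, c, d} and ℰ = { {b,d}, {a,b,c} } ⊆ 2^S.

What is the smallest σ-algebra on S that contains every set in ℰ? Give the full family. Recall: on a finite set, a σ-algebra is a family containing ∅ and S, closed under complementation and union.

Seed the family with ℰ together with ∅ and S: { {}, {b,d}, {a,b,c}, S }.
Pass 1 adds 2:
  {d}  = ᶜ of {a,b,c}
  {a,c}  = ᶜ of {b,d}
  (now 6)
Pass 2: +1 →
  {a,c,d}  = {a,c} ∪ {d}
  (now 7)
Pass 3: 1 new —
  {b}  = ᶜ of {a,c,d}
  (now 8)
Pass 4: stable.

Hence σ(ℰ) has 8 members: { {}, {b}, {d}, {a,c}, {b,d}, {a,b,c}, {a,c,d}, S }.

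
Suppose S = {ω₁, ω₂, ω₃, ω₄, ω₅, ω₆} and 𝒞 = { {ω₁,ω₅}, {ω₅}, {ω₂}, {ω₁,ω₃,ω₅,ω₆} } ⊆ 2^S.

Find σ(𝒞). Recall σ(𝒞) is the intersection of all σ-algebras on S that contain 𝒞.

σ(𝒞) = { {}, {ω₁}, {ω₂}, {ω₄}, {ω₅}, {ω₁,ω₂}, {ω₁,ω₄}, {ω₁,ω₅}, {ω₂,ω₄}, {ω₂,ω₅}, {ω₃,ω₆}, {ω₄,ω₅}, {ω₁,ω₂,ω₄}, {ω₁,ω₂,ω₅}, {ω₁,ω₃,ω₆}, {ω₁,ω₄,ω₅}, {ω₂,ω₃,ω₆}, {ω₂,ω₄,ω₅}, {ω₃,ω₄,ω₆}, {ω₃,ω₅,ω₆}, {ω₁,ω₂,ω₃,ω₆}, {ω₁,ω₂,ω₄,ω₅}, {ω₁,ω₃,ω₄,ω₆}, {ω₁,ω₃,ω₅,ω₆}, {ω₂,ω₃,ω₄,ω₆}, {ω₂,ω₃,ω₅,ω₆}, {ω₃,ω₄,ω₅,ω₆}, {ω₁,ω₂,ω₃,ω₄,ω₆}, {ω₁,ω₂,ω₃,ω₅,ω₆}, {ω₁,ω₃,ω₄,ω₅,ω₆}, {ω₂,ω₃,ω₄,ω₅,ω₆}, S }

Derivation:
Start: 𝒞 ∪ {∅, S} = { {}, {ω₂}, {ω₅}, {ω₁,ω₅}, {ω₁,ω₃,ω₅,ω₆}, S }.
Iteration 1. New:
  {ω₂,ω₄}  = {ω₁,ω₃,ω₅,ω₆}ᶜ
  {ω₂,ω₅}  = {ω₂} ∪ {ω₅}
  {ω₁,ω₂,ω₅}  = {ω₁,ω₅} ∪ {ω₂}
  {ω₂,ω₃,ω₄,ω₆}  = {ω₁,ω₅}ᶜ
  {ω₁,ω₂,ω₃,ω₄,ω₆}  = {ω₅}ᶜ
  {ω₁,ω₂,ω₃,ω₅,ω₆}  = {ω₁,ω₃,ω₅,ω₆} ∪ {ω₂}
  {ω₁,ω₃,ω₄,ω₅,ω₆}  = {ω₂}ᶜ
  |family| = 13
Iteration 2: 6 new —
  {ω₄}  = {ω₁,ω₂,ω₃,ω₅,ω₆}ᶜ
  {ω₂,ω₄,ω₅}  = {ω₂,ω₅} ∪ {ω₂,ω₄}
  {ω₃,ω₄,ω₆}  = {ω₁,ω₂,ω₅}ᶜ
  {ω₁,ω₂,ω₄,ω₅}  = {ω₁,ω₂,ω₅} ∪ {ω₂,ω₄}
  {ω₁,ω₃,ω₄,ω₆}  = {ω₂,ω₅}ᶜ
  {ω₂,ω₃,ω₄,ω₅,ω₆}  = {ω₂,ω₅} ∪ {ω₂,ω₃,ω₄,ω₆}
  |family| = 19
Iteration 3: 6 new —
  {ω₁}  = {ω₂,ω₃,ω₄,ω₅,ω₆}ᶜ
  {ω₃,ω₆}  = {ω₁,ω₂,ω₄,ω₅}ᶜ
  {ω₄,ω₅}  = {ω₅} ∪ {ω₄}
  {ω₁,ω₃,ω₆}  = {ω₂,ω₄,ω₅}ᶜ
  {ω₁,ω₄,ω₅}  = {ω₁,ω₅} ∪ {ω₄}
  {ω₃,ω₄,ω₅,ω₆}  = {ω₃,ω₄,ω₆} ∪ {ω₅}
  |family| = 25
Iteration 4: 7 new —
  {ω₁,ω₂}  = {ω₃,ω₄,ω₅,ω₆}ᶜ
  {ω₁,ω₄}  = {ω₁} ∪ {ω₄}
  {ω₁,ω₂,ω₄}  = {ω₁} ∪ {ω₂,ω₄}
  {ω₂,ω₃,ω₆}  = {ω₁,ω₄,ω₅}ᶜ
  {ω₃,ω₅,ω₆}  = {ω₅} ∪ {ω₃,ω₆}
  {ω₁,ω₂,ω₃,ω₆}  = {ω₄,ω₅}ᶜ
  {ω₂,ω₃,ω₅,ω₆}  = {ω₂,ω₅} ∪ {ω₃,ω₆}
  |family| = 32
Iteration 5: already closed under ᶜ and ∪.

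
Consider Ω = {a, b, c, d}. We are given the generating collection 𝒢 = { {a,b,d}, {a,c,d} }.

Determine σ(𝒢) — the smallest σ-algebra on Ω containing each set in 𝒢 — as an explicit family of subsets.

Take S₀ = 𝒢 ∪ {∅, Ω} = { ∅, {a,b,d}, {a,c,d}, Ω }.
Pass 1: +2 →
  {b}  = {a,c,d}ᶜ
  {c}  = {a,b,d}ᶜ
  |family| = 6
Pass 2 (1 new):
  {b,c}  = {c} ∪ {b}
  |family| = 7
Pass 3. New:
  {a,d}  = {b,c}ᶜ
  |family| = 8
Pass 4: stable.

|σ(𝒢)| = 8.  σ(𝒢) = { ∅, {b}, {c}, {a,d}, {b,c}, {a,b,d}, {a,c,d}, Ω }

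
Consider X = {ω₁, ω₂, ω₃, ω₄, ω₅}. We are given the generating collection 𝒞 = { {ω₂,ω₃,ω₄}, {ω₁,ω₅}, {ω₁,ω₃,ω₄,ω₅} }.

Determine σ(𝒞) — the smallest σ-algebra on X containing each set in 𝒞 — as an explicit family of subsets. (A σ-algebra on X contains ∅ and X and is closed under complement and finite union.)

σ(𝒞) = { {}, {ω₂}, {ω₁,ω₅}, {ω₃,ω₄}, {ω₁,ω₂,ω₅}, {ω₂,ω₃,ω₄}, {ω₁,ω₃,ω₄,ω₅}, X }

Derivation:
Initial family (5 sets): { {}, {ω₁,ω₅}, {ω₂,ω₃,ω₄}, {ω₁,ω₃,ω₄,ω₅}, X }.
Step 1. New:
  {ω₂}  = complement {ω₁,ω₃,ω₄,ω₅}
  |family| = 6
Step 2. New:
  {ω₁,ω₂,ω₅}  = {ω₂} ∪ {ω₁,ω₅}
  |family| = 7
Step 3: +1 →
  {ω₃,ω₄}  = complement {ω₁,ω₂,ω₅}
  |family| = 8
Step 4: no new sets; the family is a σ-algebra.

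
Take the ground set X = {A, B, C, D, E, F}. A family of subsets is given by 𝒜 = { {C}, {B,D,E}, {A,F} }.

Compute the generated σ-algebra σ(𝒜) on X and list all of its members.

Answer: σ(𝒜) = { {}, {C}, {A,F}, {A,C,F}, {B,D,E}, {B,C,D,E}, {A,B,D,E,F}, X }

Working:
Initial family (5 sets): { {}, {C}, {A,F}, {B,D,E}, X }.
Step 1: +3 →
  {A,C,F}  = ᶜ of {B,D,E}
  {B,C,D,E}  = ᶜ of {A,F}
  {A,B,D,E,F}  = ᶜ of {C}
  |family| = 8
Step 2: stable.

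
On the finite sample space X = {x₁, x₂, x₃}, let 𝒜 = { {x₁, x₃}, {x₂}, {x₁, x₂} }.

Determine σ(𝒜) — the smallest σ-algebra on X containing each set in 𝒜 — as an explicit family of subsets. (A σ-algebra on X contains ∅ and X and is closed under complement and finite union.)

Take S₀ = 𝒜 ∪ {∅, X} = { {}, {x₂}, {x₁, x₂}, {x₁, x₃}, X }.
Step 1: 1 new —
  {x₃}  = {x₁, x₂}ᶜ
  — 6 sets.
Step 2. New:
  {x₂, x₃}  = {x₃} ∪ {x₂}
  — 7 sets.
Step 3. New:
  {x₁}  = {x₂, x₃}ᶜ
  — 8 sets.
Step 4: closed — nothing new.

σ(𝒜) = { {}, {x₁}, {x₂}, {x₃}, {x₁, x₂}, {x₁, x₃}, {x₂, x₃}, X }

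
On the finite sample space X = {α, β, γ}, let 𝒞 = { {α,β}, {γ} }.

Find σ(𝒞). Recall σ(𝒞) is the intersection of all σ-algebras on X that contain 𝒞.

σ(𝒞) (4 sets): { {}, {γ}, {α,β}, X }

Working:
Initial family (4 sets): { {}, {γ}, {α,β}, X }.
Step 1 adds nothing — fixpoint reached.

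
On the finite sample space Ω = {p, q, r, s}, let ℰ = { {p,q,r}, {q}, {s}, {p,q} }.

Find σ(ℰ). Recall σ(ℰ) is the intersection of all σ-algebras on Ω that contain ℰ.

Take S₀ = ℰ ∪ {∅, Ω} = { {}, {q}, {s}, {p,q}, {p,q,r}, Ω }.
Step 1 (4 new):
  {q,s}  = {s} ∪ {q}
  {r,s}  = Ω∖{p,q}
  {p,q,s}  = {p,q} ∪ {s}
  {p,r,s}  = Ω∖{q}
Step 2. New:
  {r}  = Ω∖{p,q,s}
  {p,r}  = Ω∖{q,s}
  {q,r,s}  = {r,s} ∪ {q}
Step 3 (2 new):
  {p}  = Ω∖{q,r,s}
  {q,r}  = {r} ∪ {q}
Step 4: +1 →
  {p,s}  = Ω∖{q,r}
After Step 5 the family is unchanged; done.

Therefore σ(ℰ) = { {}, {p}, {q}, {r}, {s}, {p,q}, {p,r}, {p,s}, {q,r}, {q,s}, {r,s}, {p,q,r}, {p,q,s}, {p,r,s}, {q,r,s}, Ω } (|σ(ℰ)| = 16).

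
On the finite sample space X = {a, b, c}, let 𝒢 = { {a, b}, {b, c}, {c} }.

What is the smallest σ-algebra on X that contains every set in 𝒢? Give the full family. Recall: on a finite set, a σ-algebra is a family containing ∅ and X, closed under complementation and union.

Initial family (5 sets): { {}, {c}, {a, b}, {b, c}, X }.
Iteration 1 (1 new):
  {a}  = complement {b, c}
  — 6 sets.
Iteration 2: +1 →
  {a, c}  = {c} ∪ {a}
  — 7 sets.
Iteration 3 adds 1:
  {b}  = complement {a, c}
  — 8 sets.
Iteration 4: no new sets; the family is a σ-algebra.

σ(𝒢) = { {}, {a}, {b}, {c}, {a, b}, {a, c}, {b, c}, X }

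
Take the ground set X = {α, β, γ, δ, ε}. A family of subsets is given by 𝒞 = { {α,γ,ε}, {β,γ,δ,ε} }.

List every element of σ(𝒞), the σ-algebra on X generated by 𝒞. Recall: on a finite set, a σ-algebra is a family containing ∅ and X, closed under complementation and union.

Take S₀ = 𝒞 ∪ {∅, X} = { {}, {α,γ,ε}, {β,γ,δ,ε}, X }.
Round 1: +2 →
  {α}  = ᶜ of {β,γ,δ,ε}
  {β,δ}  = ᶜ of {α,γ,ε}
  [6 total]
Round 2: 1 new —
  {α,β,δ}  = {β,δ} ∪ {α}
  [7 total]
Round 3 adds 1:
  {γ,ε}  = ᶜ of {α,β,δ}
  [8 total]
Round 4: no new sets; the family is a σ-algebra.

|σ(𝒞)| = 8.  σ(𝒞) = { {}, {α}, {β,δ}, {γ,ε}, {α,β,δ}, {α,γ,ε}, {β,γ,δ,ε}, X }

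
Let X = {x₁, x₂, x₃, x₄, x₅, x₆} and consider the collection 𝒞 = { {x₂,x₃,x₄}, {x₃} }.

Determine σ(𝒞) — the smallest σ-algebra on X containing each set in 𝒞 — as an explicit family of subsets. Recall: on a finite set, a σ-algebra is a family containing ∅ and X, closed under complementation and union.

Take S₀ = 𝒞 ∪ {∅, X} = { {}, {x₃}, {x₂,x₃,x₄}, X }.
Step 1. New:
  {x₁,x₅,x₆}  = {x₂,x₃,x₄}ᶜ
  {x₁,x₂,x₄,x₅,x₆}  = {x₃}ᶜ
  (now 6)
Step 2 adds 1:
  {x₁,x₃,x₅,x₆}  = {x₃} ∪ {x₁,x₅,x₆}
  (now 7)
Step 3: +1 →
  {x₂,x₄}  = {x₁,x₃,x₅,x₆}ᶜ
  (now 8)
Step 4 adds nothing — fixpoint reached.

Hence σ(𝒞) has 8 members: { {}, {x₃}, {x₂,x₄}, {x₁,x₅,x₆}, {x₂,x₃,x₄}, {x₁,x₃,x₅,x₆}, {x₁,x₂,x₄,x₅,x₆}, X }.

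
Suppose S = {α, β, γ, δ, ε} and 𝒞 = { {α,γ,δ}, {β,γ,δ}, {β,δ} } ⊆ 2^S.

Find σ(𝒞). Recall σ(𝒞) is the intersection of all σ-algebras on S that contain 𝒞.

Begin from { {}, {β,δ}, {α,γ,δ}, {β,γ,δ}, S } (that is, 𝒞 plus ∅ and S).
Pass 1 (4 new):
  {α,ε}  = {β,γ,δ}ᶜ
  {β,ε}  = {α,γ,δ}ᶜ
  {α,γ,ε}  = {β,δ}ᶜ
  {α,β,γ,δ}  = {α,γ,δ} ∪ {β,γ,δ}
Pass 2 (7 new):
  {ε}  = {α,β,γ,δ}ᶜ
  {α,β,ε}  = {β,ε} ∪ {α,ε}
  {β,δ,ε}  = {β,ε} ∪ {β,δ}
  {α,β,γ,ε}  = {β,ε} ∪ {α,γ,ε}
  {α,β,δ,ε}  = {α,ε} ∪ {β,δ}
  {α,γ,δ,ε}  = {α,γ,ε} ∪ {α,γ,δ}
  {β,γ,δ,ε}  = {β,ε} ∪ {β,γ,δ}
Pass 3. New:
  {α}  = {β,γ,δ,ε}ᶜ
  {β}  = {α,γ,δ,ε}ᶜ
  {γ}  = {α,β,δ,ε}ᶜ
  {δ}  = {α,β,γ,ε}ᶜ
  {α,γ}  = {β,δ,ε}ᶜ
  {γ,δ}  = {α,β,ε}ᶜ
Pass 4: +10 →
  {α,β}  = {β} ∪ {α}
  {α,δ}  = {δ} ∪ {α}
  {β,γ}  = {β} ∪ {γ}
  {γ,ε}  = {ε} ∪ {γ}
  {δ,ε}  = {ε} ∪ {δ}
  {α,β,γ}  = {β} ∪ {α,γ}
  {α,β,δ}  = {β,δ} ∪ {α}
  {α,δ,ε}  = {α,ε} ∪ {δ}
  {β,γ,ε}  = {β,ε} ∪ {γ}
  {γ,δ,ε}  = {γ,δ} ∪ {ε}
Pass 5: no new sets; the family is a σ-algebra.

Therefore σ(𝒞) = { {}, {α}, {β}, {γ}, {δ}, {ε}, {α,β}, {α,γ}, {α,δ}, {α,ε}, {β,γ}, {β,δ}, {β,ε}, {γ,δ}, {γ,ε}, {δ,ε}, {α,β,γ}, {α,β,δ}, {α,β,ε}, {α,γ,δ}, {α,γ,ε}, {α,δ,ε}, {β,γ,δ}, {β,γ,ε}, {β,δ,ε}, {γ,δ,ε}, {α,β,γ,δ}, {α,β,γ,ε}, {α,β,δ,ε}, {α,γ,δ,ε}, {β,γ,δ,ε}, S } (|σ(𝒞)| = 32).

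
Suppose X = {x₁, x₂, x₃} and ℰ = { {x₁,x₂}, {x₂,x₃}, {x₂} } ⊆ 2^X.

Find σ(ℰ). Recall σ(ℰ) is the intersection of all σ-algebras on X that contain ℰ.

Answer: σ(ℰ) = { ∅, {x₁}, {x₂}, {x₃}, {x₁,x₂}, {x₁,x₃}, {x₂,x₃}, X }

Working:
Begin from { ∅, {x₂}, {x₁,x₂}, {x₂,x₃}, X } (that is, ℰ plus ∅ and X).
Iteration 1: +3 →
  {x₁}  = {x₂,x₃}ᶜ
  {x₃}  = {x₁,x₂}ᶜ
  {x₁,x₃}  = {x₂}ᶜ
  — 8 sets.
Iteration 2: no new sets; the family is a σ-algebra.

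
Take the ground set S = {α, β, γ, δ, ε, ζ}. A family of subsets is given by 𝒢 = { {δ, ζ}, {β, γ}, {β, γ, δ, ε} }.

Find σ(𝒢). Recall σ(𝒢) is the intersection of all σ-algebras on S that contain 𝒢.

Initial family (5 sets): { ∅, {β, γ}, {δ, ζ}, {β, γ, δ, ε}, S }.
Iteration 1: +5 →
  {α, ζ}  = S∖{β, γ, δ, ε}
  {α, β, γ, ε}  = S∖{δ, ζ}
  {α, δ, ε, ζ}  = S∖{β, γ}
  {β, γ, δ, ζ}  = {β, γ} ∪ {δ, ζ}
  {β, γ, δ, ε, ζ}  = {β, γ, δ, ε} ∪ {δ, ζ}
  [10 total]
Iteration 2 adds 7:
  {α}  = S∖{β, γ, δ, ε, ζ}
  {α, ε}  = S∖{β, γ, δ, ζ}
  {α, δ, ζ}  = {α, ζ} ∪ {δ, ζ}
  {α, β, γ, ζ}  = {α, ζ} ∪ {β, γ}
  {α, β, γ, δ, ε}  = {β, γ, δ, ε} ∪ {α, β, γ, ε}
  {α, β, γ, δ, ζ}  = {α, ζ} ∪ {β, γ, δ, ζ}
  {α, β, γ, ε, ζ}  = {α, ζ} ∪ {α, β, γ, ε}
  [17 total]
Iteration 3: +7 →
  {δ}  = S∖{α, β, γ, ε, ζ}
  {ε}  = S∖{α, β, γ, δ, ζ}
  {ζ}  = S∖{α, β, γ, δ, ε}
  {δ, ε}  = S∖{α, β, γ, ζ}
  {α, β, γ}  = {β, γ} ∪ {α}
  {α, ε, ζ}  = {α, ε} ∪ {α, ζ}
  {β, γ, ε}  = S∖{α, δ, ζ}
  [24 total]
Iteration 4 (8 new):
  {α, δ}  = {α} ∪ {δ}
  {ε, ζ}  = {ζ} ∪ {ε}
  {α, δ, ε}  = {α} ∪ {δ, ε}
  {β, γ, δ}  = S∖{α, ε, ζ}
  {β, γ, ζ}  = {ζ} ∪ {β, γ}
  {δ, ε, ζ}  = S∖{α, β, γ}
  {α, β, γ, δ}  = {α, β, γ} ∪ {δ}
  {β, γ, ε, ζ}  = {ζ} ∪ {β, γ, ε}
  [32 total]
Iteration 5: stable.

|σ(𝒢)| = 32.  σ(𝒢) = { ∅, {α}, {δ}, {ε}, {ζ}, {α, δ}, {α, ε}, {α, ζ}, {β, γ}, {δ, ε}, {δ, ζ}, {ε, ζ}, {α, β, γ}, {α, δ, ε}, {α, δ, ζ}, {α, ε, ζ}, {β, γ, δ}, {β, γ, ε}, {β, γ, ζ}, {δ, ε, ζ}, {α, β, γ, δ}, {α, β, γ, ε}, {α, β, γ, ζ}, {α, δ, ε, ζ}, {β, γ, δ, ε}, {β, γ, δ, ζ}, {β, γ, ε, ζ}, {α, β, γ, δ, ε}, {α, β, γ, δ, ζ}, {α, β, γ, ε, ζ}, {β, γ, δ, ε, ζ}, S }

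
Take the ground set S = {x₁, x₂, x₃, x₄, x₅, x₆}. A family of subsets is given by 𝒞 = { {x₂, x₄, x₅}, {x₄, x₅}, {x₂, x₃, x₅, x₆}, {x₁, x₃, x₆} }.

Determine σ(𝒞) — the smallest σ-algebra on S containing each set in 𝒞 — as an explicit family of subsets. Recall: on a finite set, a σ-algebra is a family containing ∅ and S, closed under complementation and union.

Take S₀ = 𝒞 ∪ {∅, S} = { ∅, {x₄, x₅}, {x₁, x₃, x₆}, {x₂, x₄, x₅}, {x₂, x₃, x₅, x₆}, S }.
Round 1: 5 new —
  {x₁, x₄}  = ᶜ of {x₂, x₃, x₅, x₆}
  {x₁, x₂, x₃, x₆}  = ᶜ of {x₄, x₅}
  {x₁, x₂, x₃, x₅, x₆}  = {x₁, x₃, x₆} ∪ {x₂, x₃, x₅, x₆}
  {x₁, x₃, x₄, x₅, x₆}  = {x₄, x₅} ∪ {x₁, x₃, x₆}
  {x₂, x₃, x₄, x₅, x₆}  = {x₄, x₅} ∪ {x₂, x₃, x₅, x₆}
Round 2. New:
  {x₁}  = ᶜ of {x₂, x₃, x₄, x₅, x₆}
  {x₂}  = ᶜ of {x₁, x₃, x₄, x₅, x₆}
  {x₄}  = ᶜ of {x₁, x₂, x₃, x₅, x₆}
  {x₁, x₄, x₅}  = {x₄, x₅} ∪ {x₁, x₄}
  {x₁, x₂, x₄, x₅}  = {x₁, x₄} ∪ {x₂, x₄, x₅}
  {x₁, x₃, x₄, x₆}  = {x₁, x₃, x₆} ∪ {x₁, x₄}
  {x₁, x₂, x₃, x₄, x₆}  = {x₁, x₂, x₃, x₆} ∪ {x₁, x₄}
Round 3: +7 →
  {x₅}  = ᶜ of {x₁, x₂, x₃, x₄, x₆}
  {x₁, x₂}  = {x₁} ∪ {x₂}
  {x₂, x₄}  = {x₄} ∪ {x₂}
  {x₂, x₅}  = ᶜ of {x₁, x₃, x₄, x₆}
  {x₃, x₆}  = ᶜ of {x₁, x₂, x₄, x₅}
  {x₁, x₂, x₄}  = {x₁, x₄} ∪ {x₂}
  {x₂, x₃, x₆}  = ᶜ of {x₁, x₄, x₅}
Round 4. New:
  {x₁, x₅}  = {x₅} ∪ {x₁}
  {x₁, x₂, x₅}  = {x₂, x₅} ∪ {x₁, x₂}
  {x₃, x₄, x₆}  = {x₃, x₆} ∪ {x₄}
  {x₃, x₅, x₆}  = ᶜ of {x₁, x₂, x₄}
  {x₁, x₃, x₅, x₆}  = ᶜ of {x₂, x₄}
  {x₂, x₃, x₄, x₆}  = {x₂, x₃, x₆} ∪ {x₄}
  {x₃, x₄, x₅, x₆}  = ᶜ of {x₁, x₂}
Round 5: closed — nothing new.

Therefore σ(𝒞) = { ∅, {x₁}, {x₂}, {x₄}, {x₅}, {x₁, x₂}, {x₁, x₄}, {x₁, x₅}, {x₂, x₄}, {x₂, x₅}, {x₃, x₆}, {x₄, x₅}, {x₁, x₂, x₄}, {x₁, x₂, x₅}, {x₁, x₃, x₆}, {x₁, x₄, x₅}, {x₂, x₃, x₆}, {x₂, x₄, x₅}, {x₃, x₄, x₆}, {x₃, x₅, x₆}, {x₁, x₂, x₃, x₆}, {x₁, x₂, x₄, x₅}, {x₁, x₃, x₄, x₆}, {x₁, x₃, x₅, x₆}, {x₂, x₃, x₄, x₆}, {x₂, x₃, x₅, x₆}, {x₃, x₄, x₅, x₆}, {x₁, x₂, x₃, x₄, x₆}, {x₁, x₂, x₃, x₅, x₆}, {x₁, x₃, x₄, x₅, x₆}, {x₂, x₃, x₄, x₅, x₆}, S } (|σ(𝒞)| = 32).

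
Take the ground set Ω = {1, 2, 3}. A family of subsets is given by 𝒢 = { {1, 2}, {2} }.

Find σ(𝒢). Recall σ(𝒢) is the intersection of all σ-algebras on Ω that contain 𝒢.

Seed the family with 𝒢 together with ∅ and Ω: { {}, {2}, {1, 2}, Ω }.
Pass 1: +2 →
  {3}  = {1, 2}ᶜ
  {1, 3}  = {2}ᶜ
  — 6 sets.
Pass 2 (1 new):
  {2, 3}  = {3} ∪ {2}
  — 7 sets.
Pass 3: +1 →
  {1}  = {2, 3}ᶜ
  — 8 sets.
Pass 4: stable.

Therefore σ(𝒢) = { {}, {1}, {2}, {3}, {1, 2}, {1, 3}, {2, 3}, Ω } (|σ(𝒢)| = 8).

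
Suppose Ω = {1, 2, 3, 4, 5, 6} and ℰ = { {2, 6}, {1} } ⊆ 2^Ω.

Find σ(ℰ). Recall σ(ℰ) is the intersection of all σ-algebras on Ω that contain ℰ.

|σ(ℰ)| = 8.  σ(ℰ) = { ∅, {1}, {2, 6}, {1, 2, 6}, {3, 4, 5}, {1, 3, 4, 5}, {2, 3, 4, 5, 6}, Ω }

Working:
Start: ℰ ∪ {∅, Ω} = { ∅, {1}, {2, 6}, Ω }.
Pass 1 (3 new):
  {1, 2, 6}  = {2, 6} ∪ {1}
  {1, 3, 4, 5}  = complement {2, 6}
  {2, 3, 4, 5, 6}  = complement {1}
  (now 7)
Pass 2: 1 new —
  {3, 4, 5}  = complement {1, 2, 6}
  (now 8)
Pass 3: no new sets; the family is a σ-algebra.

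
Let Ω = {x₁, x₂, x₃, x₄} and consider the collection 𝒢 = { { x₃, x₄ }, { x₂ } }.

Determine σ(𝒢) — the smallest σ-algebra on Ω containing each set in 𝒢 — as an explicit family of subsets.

Initial family (4 sets): { {}, { x₂ }, { x₃, x₄ }, Ω }.
Iteration 1: +3 →
  { x₁, x₂ }  = ᶜ of { x₃, x₄ }
  { x₁, x₃, x₄ }  = ᶜ of { x₂ }
  { x₂, x₃, x₄ }  = { x₂ } ∪ { x₃, x₄ }
  [7 total]
Iteration 2 adds 1:
  { x₁ }  = ᶜ of { x₂, x₃, x₄ }
  [8 total]
Iteration 3: stable.

σ(𝒢) = { {}, { x₁ }, { x₂ }, { x₁, x₂ }, { x₃, x₄ }, { x₁, x₃, x₄ }, { x₂, x₃, x₄ }, Ω }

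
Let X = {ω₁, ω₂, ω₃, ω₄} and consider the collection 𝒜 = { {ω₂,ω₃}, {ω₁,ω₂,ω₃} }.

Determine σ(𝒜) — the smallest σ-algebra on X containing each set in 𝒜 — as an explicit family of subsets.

σ(𝒜) (8 sets): { ∅, {ω₁}, {ω₄}, {ω₁,ω₄}, {ω₂,ω₃}, {ω₁,ω₂,ω₃}, {ω₂,ω₃,ω₄}, X }

Check:
Initial family (4 sets): { ∅, {ω₂,ω₃}, {ω₁,ω₂,ω₃}, X }.
Pass 1: 2 new —
  {ω₄}  = X∖{ω₁,ω₂,ω₃}
  {ω₁,ω₄}  = X∖{ω₂,ω₃}
  [6 total]
Pass 2 adds 1:
  {ω₂,ω₃,ω₄}  = {ω₂,ω₃} ∪ {ω₄}
  [7 total]
Pass 3: 1 new —
  {ω₁}  = X∖{ω₂,ω₃,ω₄}
  [8 total]
Pass 4 adds nothing — fixpoint reached.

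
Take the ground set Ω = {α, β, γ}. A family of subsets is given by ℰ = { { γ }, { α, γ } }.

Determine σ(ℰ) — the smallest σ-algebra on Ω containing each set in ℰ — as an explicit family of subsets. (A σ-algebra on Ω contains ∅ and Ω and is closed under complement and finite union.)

Begin from { {  }, { γ }, { α, γ }, Ω } (that is, ℰ plus ∅ and Ω).
Round 1. New:
  { β }  = ᶜ of { α, γ }
  { α, β }  = ᶜ of { γ }
Round 2 (1 new):
  { β, γ }  = { γ } ∪ { β }
Round 3: 1 new —
  { α }  = ᶜ of { β, γ }
Round 4 adds nothing — fixpoint reached.

Therefore σ(ℰ) = { {  }, { α }, { β }, { γ }, { α, β }, { α, γ }, { β, γ }, Ω } (|σ(ℰ)| = 8).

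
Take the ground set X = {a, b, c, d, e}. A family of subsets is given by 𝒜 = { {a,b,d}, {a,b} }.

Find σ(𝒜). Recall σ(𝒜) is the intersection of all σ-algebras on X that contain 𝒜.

Begin from { ∅, {a,b}, {a,b,d}, X } (that is, 𝒜 plus ∅ and X).
Pass 1. New:
  {c,e}  = ᶜ of {a,b,d}
  {c,d,e}  = ᶜ of {a,b}
  [6 total]
Pass 2 (1 new):
  {a,b,c,e}  = {a,b} ∪ {c,e}
  [7 total]
Pass 3: 1 new —
  {d}  = ᶜ of {a,b,c,e}
  [8 total]
Pass 4: closed — nothing new.

Hence σ(𝒜) has 8 members: { ∅, {d}, {a,b}, {c,e}, {a,b,d}, {c,d,e}, {a,b,c,e}, X }.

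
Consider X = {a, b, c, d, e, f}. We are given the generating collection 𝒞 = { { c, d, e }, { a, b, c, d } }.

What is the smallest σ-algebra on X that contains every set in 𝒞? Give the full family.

σ(𝒞) = { {}, { e }, { f }, { a, b }, { c, d }, { e, f }, { a, b, e }, { a, b, f }, { c, d, e }, { c, d, f }, { a, b, c, d }, { a, b, e, f }, { c, d, e, f }, { a, b, c, d, e }, { a, b, c, d, f }, X }

Working:
Seed the family with 𝒞 together with ∅ and X: { {}, { c, d, e }, { a, b, c, d }, X }.
Round 1: 3 new —
  { e, f }  = X∖{ a, b, c, d }
  { a, b, f }  = X∖{ c, d, e }
  { a, b, c, d, e }  = { c, d, e } ∪ { a, b, c, d }
  — 7 sets.
Round 2 (4 new):
  { f }  = X∖{ a, b, c, d, e }
  { a, b, e, f }  = { e, f } ∪ { a, b, f }
  { c, d, e, f }  = { c, d, e } ∪ { e, f }
  { a, b, c, d, f }  = { a, b, f } ∪ { a, b, c, d }
  — 11 sets.
Round 3: +3 →
  { e }  = X∖{ a, b, c, d, f }
  { a, b }  = X∖{ c, d, e, f }
  { c, d }  = X∖{ a, b, e, f }
  — 14 sets.
Round 4 adds 2:
  { a, b, e }  = { a, b } ∪ { e }
  { c, d, f }  = { c, d } ∪ { f }
  — 16 sets.
Round 5 adds nothing — fixpoint reached.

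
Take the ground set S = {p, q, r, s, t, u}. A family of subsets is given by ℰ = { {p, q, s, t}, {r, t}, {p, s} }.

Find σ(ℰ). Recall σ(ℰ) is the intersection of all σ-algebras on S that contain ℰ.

Take S₀ = ℰ ∪ {∅, S} = { {}, {p, s}, {r, t}, {p, q, s, t}, S }.
Iteration 1 (5 new):
  {r, u}  = {p, q, s, t}ᶜ
  {p, q, s, u}  = {r, t}ᶜ
  {p, r, s, t}  = {p, s} ∪ {r, t}
  {q, r, t, u}  = {p, s}ᶜ
  {p, q, r, s, t}  = {r, t} ∪ {p, q, s, t}
Iteration 2 adds 7:
  {u}  = {p, q, r, s, t}ᶜ
  {q, u}  = {p, r, s, t}ᶜ
  {r, t, u}  = {r, u} ∪ {r, t}
  {p, r, s, u}  = {p, s} ∪ {r, u}
  {p, q, r, s, u}  = {p, q, s, u} ∪ {r, u}
  {p, q, s, t, u}  = {p, q, s, u} ∪ {p, q, s, t}
  {p, r, s, t, u}  = {p, r, s, t} ∪ {r, u}
Iteration 3 (7 new):
  {q}  = {p, r, s, t, u}ᶜ
  {r}  = {p, q, s, t, u}ᶜ
  {t}  = {p, q, r, s, u}ᶜ
  {q, t}  = {p, r, s, u}ᶜ
  {p, q, s}  = {r, t, u}ᶜ
  {p, s, u}  = {p, s} ∪ {u}
  {q, r, u}  = {r, u} ∪ {q, u}
Iteration 4: 8 new —
  {q, r}  = {q} ∪ {r}
  {t, u}  = {u} ∪ {t}
  {p, r, s}  = {r} ∪ {p, s}
  {p, s, t}  = {q, r, u}ᶜ
  {q, r, t}  = {p, s, u}ᶜ
  {q, t, u}  = {q, t} ∪ {q, u}
  {p, q, r, s}  = {p, q, s} ∪ {r}
  {p, s, t, u}  = {p, s, u} ∪ {t}
After Iteration 5 the family is unchanged; done.

|σ(ℰ)| = 32.  σ(ℰ) = { {}, {q}, {r}, {t}, {u}, {p, s}, {q, r}, {q, t}, {q, u}, {r, t}, {r, u}, {t, u}, {p, q, s}, {p, r, s}, {p, s, t}, {p, s, u}, {q, r, t}, {q, r, u}, {q, t, u}, {r, t, u}, {p, q, r, s}, {p, q, s, t}, {p, q, s, u}, {p, r, s, t}, {p, r, s, u}, {p, s, t, u}, {q, r, t, u}, {p, q, r, s, t}, {p, q, r, s, u}, {p, q, s, t, u}, {p, r, s, t, u}, S }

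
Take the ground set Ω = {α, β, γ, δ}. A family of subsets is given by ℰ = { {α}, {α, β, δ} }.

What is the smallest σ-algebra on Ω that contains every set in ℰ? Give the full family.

σ(ℰ) (8 sets): { {}, {α}, {γ}, {α, γ}, {β, δ}, {α, β, δ}, {β, γ, δ}, Ω }

Check:
Start: ℰ ∪ {∅, Ω} = { {}, {α}, {α, β, δ}, Ω }.
Iteration 1: 2 new —
  {γ}  = complement {α, β, δ}
  {β, γ, δ}  = complement {α}
  — 6 sets.
Iteration 2 adds 1:
  {α, γ}  = {γ} ∪ {α}
  — 7 sets.
Iteration 3 adds 1:
  {β, δ}  = complement {α, γ}
  — 8 sets.
Iteration 4: closed — nothing new.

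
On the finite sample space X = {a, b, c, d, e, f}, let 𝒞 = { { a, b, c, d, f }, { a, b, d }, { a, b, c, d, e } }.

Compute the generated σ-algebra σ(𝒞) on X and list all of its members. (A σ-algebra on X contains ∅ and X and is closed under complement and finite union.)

σ(𝒞) = { {  }, { c }, { e }, { f }, { c, e }, { c, f }, { e, f }, { a, b, d }, { c, e, f }, { a, b, c, d }, { a, b, d, e }, { a, b, d, f }, { a, b, c, d, e }, { a, b, c, d, f }, { a, b, d, e, f }, X }

Working:
Seed the family with 𝒞 together with ∅ and X: { {  }, { a, b, d }, { a, b, c, d, e }, { a, b, c, d, f }, X }.
Round 1 (3 new):
  { e }  = complement { a, b, c, d, f }
  { f }  = complement { a, b, c, d, e }
  { c, e, f }  = complement { a, b, d }
  [8 total]
Round 2 (3 new):
  { e, f }  = { e } ∪ { f }
  { a, b, d, e }  = { a, b, d } ∪ { e }
  { a, b, d, f }  = { a, b, d } ∪ { f }
  [11 total]
Round 3: +4 →
  { c, e }  = complement { a, b, d, f }
  { c, f }  = complement { a, b, d, e }
  { a, b, c, d }  = complement { e, f }
  { a, b, d, e, f }  = { a, b, d, f } ∪ { e, f }
  [15 total]
Round 4 adds 1:
  { c }  = complement { a, b, d, e, f }
  [16 total]
Round 5 adds nothing — fixpoint reached.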